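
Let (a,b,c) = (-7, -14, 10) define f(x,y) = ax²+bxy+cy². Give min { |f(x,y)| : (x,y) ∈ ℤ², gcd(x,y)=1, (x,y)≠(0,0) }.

descent: ρ → (10,14,-7)  [lands on river]
river: ρ → (-7,14,10)
river: ρ → (10,6,-11)
river: ρ → (-11,16,5)
river: ρ → (5,14,-14)
river: ρ → (-14,14,5)
river: ρ → (5,16,-11)
river: ρ → (-11,6,10)
closes: descent 1, river 8
min |a| on river = 5

5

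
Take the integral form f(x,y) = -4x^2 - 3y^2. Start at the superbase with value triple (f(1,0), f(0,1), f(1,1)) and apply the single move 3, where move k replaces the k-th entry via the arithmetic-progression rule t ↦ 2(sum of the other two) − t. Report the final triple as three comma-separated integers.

start (-4,-3,-7) = (f(1,0),f(0,1),f(1,1))
replace slot 3: 2·((-4)+(-3)) − (-7) = -7 → (-4,-3,-7)

-4,-3,-7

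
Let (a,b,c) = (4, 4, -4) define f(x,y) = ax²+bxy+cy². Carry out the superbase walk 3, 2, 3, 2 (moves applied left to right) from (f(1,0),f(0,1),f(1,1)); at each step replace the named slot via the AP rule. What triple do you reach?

start (4,-4,4) = (f(1,0),f(0,1),f(1,1))
replace slot 3: 2·(4+(-4)) − 4 = -4 → (4,-4,-4)
replace slot 2: 2·(4+(-4)) − (-4) = 4 → (4,4,-4)
replace slot 3: 2·(4+4) − (-4) = 20 → (4,4,20)
replace slot 2: 2·(4+20) − 4 = 44 → (4,44,20)

4,44,20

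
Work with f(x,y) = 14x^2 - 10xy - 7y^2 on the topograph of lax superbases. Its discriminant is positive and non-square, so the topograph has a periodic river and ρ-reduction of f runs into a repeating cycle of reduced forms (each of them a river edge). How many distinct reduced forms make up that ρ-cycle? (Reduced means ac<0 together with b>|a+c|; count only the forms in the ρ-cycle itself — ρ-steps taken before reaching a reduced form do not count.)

D = 492, ⌊√D⌋ = 22
descent: ρ → (-7,10,14)  [lands on river]
river: ρ → (14,18,-3)
river: ρ → (-3,18,14)
river: ρ → (14,10,-7)
river: ρ → (-7,18,6)
river: ρ → (6,18,-7)
ρ-cycle length = 6 (tail of 1 descent step not counted)

6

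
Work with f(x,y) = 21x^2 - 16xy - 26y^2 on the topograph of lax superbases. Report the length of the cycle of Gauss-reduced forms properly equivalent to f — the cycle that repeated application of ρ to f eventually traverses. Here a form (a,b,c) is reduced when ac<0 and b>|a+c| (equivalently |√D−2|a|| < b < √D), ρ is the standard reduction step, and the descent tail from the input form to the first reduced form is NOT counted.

D = 2440, ⌊√D⌋ = 49
descent: ρ → (-26,16,21)  [lands on river]
river: ρ → (21,26,-21)
river: ρ → (-21,16,26)
river: ρ → (26,36,-11)
river: ρ → (-11,30,35)
river: ρ → (35,40,-6)
river: ρ → (-6,44,21)
river: ρ → (21,40,-10)
river: ρ → (-10,40,21)
river: ρ → (21,44,-6)
river: ρ → (-6,40,35)
river: ρ → (35,30,-11)
river: ρ → (-11,36,26)
river: ρ → (26,16,-21)
river: ρ → (-21,26,21)
river: ρ → (21,16,-26)
river: ρ → (-26,36,11)
river: ρ → (11,30,-35)
river: ρ → (-35,40,6)
river: ρ → (6,44,-21)
river: ρ → (-21,40,10)
river: ρ → (10,40,-21)
river: ρ → (-21,44,6)
river: ρ → (6,40,-35)
river: ρ → (-35,30,11)
river: ρ → (11,36,-26)
ρ-cycle length = 26 (tail of 1 descent step not counted)

26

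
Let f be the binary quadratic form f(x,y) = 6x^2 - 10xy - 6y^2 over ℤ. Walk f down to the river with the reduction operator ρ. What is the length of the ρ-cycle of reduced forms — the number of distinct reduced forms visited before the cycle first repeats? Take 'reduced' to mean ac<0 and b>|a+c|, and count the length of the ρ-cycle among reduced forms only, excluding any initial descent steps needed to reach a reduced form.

D = 244, ⌊√D⌋ = 15
descent: ρ → (-6,10,6)  [lands on river]
river: ρ → (6,14,-2)
river: ρ → (-2,14,6)
river: ρ → (6,10,-6)
river: ρ → (-6,14,2)
river: ρ → (2,14,-6)
ρ-cycle length = 6 (tail of 1 descent step not counted)

6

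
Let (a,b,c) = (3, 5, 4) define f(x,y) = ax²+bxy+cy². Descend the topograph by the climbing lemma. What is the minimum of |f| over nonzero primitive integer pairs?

translate: b→-1 (≡5 mod 6), so (3,5,4)→(3,-1,2)
flip: (3,-1,2)→(2,1,3)
reduced (well bottom): (2,1,3) with a≤c, −a<b≤a
well minimum = a = 2

2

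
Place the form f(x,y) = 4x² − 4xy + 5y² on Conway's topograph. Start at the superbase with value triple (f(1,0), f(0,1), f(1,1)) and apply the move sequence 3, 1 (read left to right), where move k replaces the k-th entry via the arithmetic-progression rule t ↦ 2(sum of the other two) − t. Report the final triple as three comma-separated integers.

start (4,5,5) = (f(1,0),f(0,1),f(1,1))
replace slot 3: 2·(4+5) − 5 = 13 → (4,5,13)
replace slot 1: 2·(5+13) − 4 = 32 → (32,5,13)

32,5,13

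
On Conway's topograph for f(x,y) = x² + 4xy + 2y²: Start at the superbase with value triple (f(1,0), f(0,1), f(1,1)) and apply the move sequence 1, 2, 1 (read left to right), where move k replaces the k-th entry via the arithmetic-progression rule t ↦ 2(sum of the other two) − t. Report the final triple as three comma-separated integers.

start (1,2,7) = (f(1,0),f(0,1),f(1,1))
replace slot 1: 2·(2+7) − 1 = 17 → (17,2,7)
replace slot 2: 2·(17+7) − 2 = 46 → (17,46,7)
replace slot 1: 2·(46+7) − 17 = 89 → (89,46,7)

89,46,7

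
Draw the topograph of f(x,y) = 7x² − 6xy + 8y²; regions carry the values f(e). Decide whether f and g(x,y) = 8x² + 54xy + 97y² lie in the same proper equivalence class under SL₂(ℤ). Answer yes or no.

D₁ = -188, D₂ = -188
f: reduced (well bottom): (7,-6,8) with a≤c, −a<b≤a
g: translate: b→6 (≡54 mod 16), so (8,54,97)→(8,6,7)
g: flip: (8,6,7)→(7,-6,8)
g: reduced (well bottom): (7,-6,8) with a≤c, −a<b≤a
reduced forms (7, -6, 8) vs (7, -6, 8) ⇒ equivalent

yes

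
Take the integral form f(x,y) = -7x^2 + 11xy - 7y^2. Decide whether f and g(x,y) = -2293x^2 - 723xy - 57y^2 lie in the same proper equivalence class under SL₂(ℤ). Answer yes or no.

D₁ = -75, D₂ = -75
f is negative-definite; reduce −f:
−f: translate: b→3 (≡-11 mod 14), so (7,-11,7)→(7,3,3)
−f: flip: (7,3,3)→(3,-3,7)
−f: translate: b→3 (≡-3 mod 6), so (3,-3,7)→(3,3,7)
−f: reduced (well bottom): (3,3,7) with a≤c, −a<b≤a
flip sign back: reduced form of f is (-3,-3,-7)
g is negative-definite; reduce −g:
−g: flip: (2293,723,57)→(57,-723,2293)
−g: translate: b→-39 (≡-723 mod 114), so (57,-723,2293)→(57,-39,7)
−g: flip: (57,-39,7)→(7,39,57)
−g: translate: b→-3 (≡39 mod 14), so (7,39,57)→(7,-3,3)
−g: flip: (7,-3,3)→(3,3,7)
−g: reduced (well bottom): (3,3,7) with a≤c, −a<b≤a
flip sign back: reduced form of g is (-3,-3,-7)
reduced forms (-3, -3, -7) vs (-3, -3, -7) ⇒ equivalent

yes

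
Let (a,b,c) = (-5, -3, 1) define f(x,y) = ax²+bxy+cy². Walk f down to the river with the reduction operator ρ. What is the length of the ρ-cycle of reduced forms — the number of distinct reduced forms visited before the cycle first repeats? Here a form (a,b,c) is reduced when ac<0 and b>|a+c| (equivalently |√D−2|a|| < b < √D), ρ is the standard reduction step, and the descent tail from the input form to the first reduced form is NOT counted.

D = 29, ⌊√D⌋ = 5
descent: ρ → (1,5,-1)  [lands on river]
river: ρ → (-1,5,1)
ρ-cycle length = 2 (tail of 1 descent step not counted)

2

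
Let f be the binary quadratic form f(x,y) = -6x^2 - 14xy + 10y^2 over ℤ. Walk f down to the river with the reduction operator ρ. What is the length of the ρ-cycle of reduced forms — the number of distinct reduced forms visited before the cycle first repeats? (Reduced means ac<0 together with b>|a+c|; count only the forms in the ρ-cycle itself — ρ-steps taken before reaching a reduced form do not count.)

D = 436, ⌊√D⌋ = 20
descent: ρ → (10,14,-6)  [lands on river]
river: ρ → (-6,10,14)
river: ρ → (14,18,-2)
river: ρ → (-2,18,14)
river: ρ → (14,10,-6)
river: ρ → (-6,14,10)
river: ρ → (10,6,-10)
river: ρ → (-10,14,6)
river: ρ → (6,10,-14)
river: ρ → (-14,18,2)
river: ρ → (2,18,-14)
river: ρ → (-14,10,6)
river: ρ → (6,14,-10)
river: ρ → (-10,6,10)
ρ-cycle length = 14 (tail of 1 descent step not counted)

14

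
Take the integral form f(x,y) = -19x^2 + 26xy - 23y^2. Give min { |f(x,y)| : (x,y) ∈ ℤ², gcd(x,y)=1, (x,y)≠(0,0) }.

translate: b→12 (≡-26 mod 38), so (19,-26,23)→(19,12,16)
flip: (19,12,16)→(16,-12,19)
reduced (well bottom): (16,-12,19) with a≤c, −a<b≤a
well minimum |f| = |-16| = 16 (negative-definite)

16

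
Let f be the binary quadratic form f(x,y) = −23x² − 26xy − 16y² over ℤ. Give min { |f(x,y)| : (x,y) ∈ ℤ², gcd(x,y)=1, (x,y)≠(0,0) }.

translate: b→-20 (≡26 mod 46), so (23,26,16)→(23,-20,13)
flip: (23,-20,13)→(13,20,23)
translate: b→-6 (≡20 mod 26), so (13,20,23)→(13,-6,16)
reduced (well bottom): (13,-6,16) with a≤c, −a<b≤a
well minimum |f| = |-13| = 13 (negative-definite)

13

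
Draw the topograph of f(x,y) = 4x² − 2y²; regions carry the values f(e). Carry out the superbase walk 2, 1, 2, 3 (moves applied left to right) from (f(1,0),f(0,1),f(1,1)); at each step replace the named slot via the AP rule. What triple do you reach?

start (4,-2,2) = (f(1,0),f(0,1),f(1,1))
replace slot 2: 2·(4+2) − (-2) = 14 → (4,14,2)
replace slot 1: 2·(14+2) − 4 = 28 → (28,14,2)
replace slot 2: 2·(28+2) − 14 = 46 → (28,46,2)
replace slot 3: 2·(28+46) − 2 = 146 → (28,46,146)

28,46,146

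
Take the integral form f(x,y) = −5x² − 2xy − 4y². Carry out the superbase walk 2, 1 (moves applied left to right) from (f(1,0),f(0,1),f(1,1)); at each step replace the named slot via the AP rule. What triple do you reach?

start (-5,-4,-11) = (f(1,0),f(0,1),f(1,1))
replace slot 2: 2·((-5)+(-11)) − (-4) = -28 → (-5,-28,-11)
replace slot 1: 2·((-28)+(-11)) − (-5) = -73 → (-73,-28,-11)

-73,-28,-11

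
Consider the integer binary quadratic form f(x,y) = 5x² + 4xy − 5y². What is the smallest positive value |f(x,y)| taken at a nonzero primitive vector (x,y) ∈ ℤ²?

river: ρ → (-5,6,4)
river: ρ → (4,10,-1)
river: ρ → (-1,10,4)
river: ρ → (4,6,-5)
river: ρ → (-5,4,5)
river: ρ → (5,6,-4)
river: ρ → (-4,10,1)
river: ρ → (1,10,-4)
river: ρ → (-4,6,5)
river: ρ → (5,4,-5)
closes: descent 0, river 10
min |a| on river = 1

1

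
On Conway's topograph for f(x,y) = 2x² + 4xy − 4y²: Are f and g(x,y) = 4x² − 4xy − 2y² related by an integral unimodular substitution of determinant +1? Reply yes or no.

D₁ = 48, D₂ = 48
river cycle of f (length 2): (-4, 4, 2), (2, 4, -4)
river cycle of g (length 2): (-2, 4, 4), (4, 4, -2)
cycles differ ⇒ inequivalent

no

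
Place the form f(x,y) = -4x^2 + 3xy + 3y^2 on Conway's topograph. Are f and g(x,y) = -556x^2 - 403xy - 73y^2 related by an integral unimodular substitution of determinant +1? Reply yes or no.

D₁ = 57, D₂ = 57
river cycle of f (length 6): (3, 3, -4), (-4, 5, 2), (2, 7, -1), (-1, 7, 2), (2, 5, -4), (-4, 3, 3)
river cycle of g (length 6): (-4, 3, 3), (3, 3, -4), (-4, 5, 2), (2, 7, -1), (-1, 7, 2), (2, 5, -4)
cycles coincide ⇒ equivalent

yes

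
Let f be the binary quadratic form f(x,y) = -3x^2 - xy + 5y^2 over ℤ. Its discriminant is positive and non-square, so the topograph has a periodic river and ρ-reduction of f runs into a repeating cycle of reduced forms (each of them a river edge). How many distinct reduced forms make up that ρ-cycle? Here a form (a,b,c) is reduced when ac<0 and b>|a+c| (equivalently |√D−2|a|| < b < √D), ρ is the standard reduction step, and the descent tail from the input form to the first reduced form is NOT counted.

D = 61, ⌊√D⌋ = 7
descent: ρ → (5,1,-3)
descent: ρ → (-3,5,3)  [lands on river]
river: ρ → (3,7,-1)
river: ρ → (-1,7,3)
river: ρ → (3,5,-3)
river: ρ → (-3,7,1)
river: ρ → (1,7,-3)
ρ-cycle length = 6 (tail of 2 descent steps not counted)

6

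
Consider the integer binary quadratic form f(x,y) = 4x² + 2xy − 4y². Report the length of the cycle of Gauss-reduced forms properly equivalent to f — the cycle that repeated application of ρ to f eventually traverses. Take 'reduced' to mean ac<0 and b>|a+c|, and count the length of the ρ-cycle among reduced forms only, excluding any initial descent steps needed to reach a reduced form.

D = 68, ⌊√D⌋ = 8
river: ρ → (-4,6,2)
river: ρ → (2,6,-4)
river: ρ → (-4,2,4)
river: ρ → (4,6,-2)
river: ρ → (-2,6,4)
river: ρ → (4,2,-4)
ρ-cycle length = 6 (tail of 0 descent steps not counted)

6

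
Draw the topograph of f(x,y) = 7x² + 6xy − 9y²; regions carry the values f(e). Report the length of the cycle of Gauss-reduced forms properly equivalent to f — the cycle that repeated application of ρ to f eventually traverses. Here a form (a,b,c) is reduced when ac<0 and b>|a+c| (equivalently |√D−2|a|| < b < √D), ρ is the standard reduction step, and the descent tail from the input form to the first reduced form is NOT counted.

D = 288, ⌊√D⌋ = 16
river: ρ → (-9,12,4)
river: ρ → (4,12,-9)
river: ρ → (-9,6,7)
river: ρ → (7,8,-8)
river: ρ → (-8,8,7)
river: ρ → (7,6,-9)
ρ-cycle length = 6 (tail of 0 descent steps not counted)

6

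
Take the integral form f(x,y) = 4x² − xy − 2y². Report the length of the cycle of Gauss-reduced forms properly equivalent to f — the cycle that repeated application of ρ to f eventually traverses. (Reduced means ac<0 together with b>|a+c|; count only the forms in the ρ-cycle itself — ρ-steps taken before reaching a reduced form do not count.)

D = 33, ⌊√D⌋ = 5
descent: ρ → (-2,5,1)  [lands on river]
river: ρ → (1,5,-2)
river: ρ → (-2,3,3)
river: ρ → (3,3,-2)
ρ-cycle length = 4 (tail of 1 descent step not counted)

4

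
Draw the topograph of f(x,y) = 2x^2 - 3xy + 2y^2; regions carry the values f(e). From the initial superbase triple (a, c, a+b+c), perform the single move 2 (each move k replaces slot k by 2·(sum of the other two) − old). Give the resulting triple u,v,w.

start (2,2,1) = (f(1,0),f(0,1),f(1,1))
replace slot 2: 2·(2+1) − 2 = 4 → (2,4,1)

2,4,1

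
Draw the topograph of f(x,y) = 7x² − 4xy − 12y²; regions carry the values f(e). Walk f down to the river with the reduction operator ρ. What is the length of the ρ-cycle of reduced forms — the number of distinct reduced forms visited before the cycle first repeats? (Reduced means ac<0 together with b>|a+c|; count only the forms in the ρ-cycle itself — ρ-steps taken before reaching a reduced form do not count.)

D = 352, ⌊√D⌋ = 18
descent: ρ → (-12,4,7)
descent: ρ → (7,10,-9)  [lands on river]
river: ρ → (-9,8,8)
river: ρ → (8,8,-9)
river: ρ → (-9,10,7)
river: ρ → (7,18,-1)
river: ρ → (-1,18,7)
ρ-cycle length = 6 (tail of 2 descent steps not counted)

6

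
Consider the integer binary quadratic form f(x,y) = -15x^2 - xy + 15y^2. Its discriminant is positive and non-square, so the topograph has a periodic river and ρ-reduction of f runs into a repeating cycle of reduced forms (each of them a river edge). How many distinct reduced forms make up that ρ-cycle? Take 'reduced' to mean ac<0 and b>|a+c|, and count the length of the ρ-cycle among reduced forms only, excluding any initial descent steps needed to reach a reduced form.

D = 901, ⌊√D⌋ = 30
descent: ρ → (15,1,-15)  [lands on river]
river: ρ → (-15,29,1)
river: ρ → (1,29,-15)
river: ρ → (-15,1,15)
river: ρ → (15,29,-1)
river: ρ → (-1,29,15)
ρ-cycle length = 6 (tail of 1 descent step not counted)

6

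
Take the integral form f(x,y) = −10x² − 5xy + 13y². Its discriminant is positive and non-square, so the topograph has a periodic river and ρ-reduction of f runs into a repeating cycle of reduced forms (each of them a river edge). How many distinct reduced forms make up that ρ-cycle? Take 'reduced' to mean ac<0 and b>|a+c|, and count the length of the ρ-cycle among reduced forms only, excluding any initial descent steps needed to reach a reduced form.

D = 545, ⌊√D⌋ = 23
descent: ρ → (13,5,-10)  [lands on river]
river: ρ → (-10,15,8)
river: ρ → (8,17,-8)
river: ρ → (-8,15,10)
river: ρ → (10,5,-13)
river: ρ → (-13,21,2)
river: ρ → (2,23,-2)
river: ρ → (-2,21,13)
ρ-cycle length = 8 (tail of 1 descent step not counted)

8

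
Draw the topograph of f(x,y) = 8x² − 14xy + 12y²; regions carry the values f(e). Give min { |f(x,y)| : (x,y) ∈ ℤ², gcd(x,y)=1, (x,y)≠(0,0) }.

translate: b→2 (≡-14 mod 16), so (8,-14,12)→(8,2,6)
flip: (8,2,6)→(6,-2,8)
reduced (well bottom): (6,-2,8) with a≤c, −a<b≤a
well minimum = a = 6

6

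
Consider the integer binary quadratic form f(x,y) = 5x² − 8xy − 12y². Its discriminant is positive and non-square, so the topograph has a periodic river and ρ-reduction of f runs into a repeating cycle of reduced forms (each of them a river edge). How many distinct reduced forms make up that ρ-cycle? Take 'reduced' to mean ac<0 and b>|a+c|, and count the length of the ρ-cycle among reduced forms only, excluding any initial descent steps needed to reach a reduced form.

D = 304, ⌊√D⌋ = 17
descent: ρ → (-12,8,5)  [lands on river]
river: ρ → (5,12,-8)
river: ρ → (-8,4,9)
river: ρ → (9,14,-3)
river: ρ → (-3,16,4)
river: ρ → (4,16,-3)
river: ρ → (-3,14,9)
river: ρ → (9,4,-8)
river: ρ → (-8,12,5)
river: ρ → (5,8,-12)
river: ρ → (-12,16,1)
river: ρ → (1,16,-12)
ρ-cycle length = 12 (tail of 1 descent step not counted)

12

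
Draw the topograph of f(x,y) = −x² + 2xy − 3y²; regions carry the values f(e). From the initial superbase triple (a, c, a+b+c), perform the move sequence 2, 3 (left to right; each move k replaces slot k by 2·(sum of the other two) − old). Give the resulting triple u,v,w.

start (-1,-3,-2) = (f(1,0),f(0,1),f(1,1))
replace slot 2: 2·((-1)+(-2)) − (-3) = -3 → (-1,-3,-2)
replace slot 3: 2·((-1)+(-3)) − (-2) = -6 → (-1,-3,-6)

-1,-3,-6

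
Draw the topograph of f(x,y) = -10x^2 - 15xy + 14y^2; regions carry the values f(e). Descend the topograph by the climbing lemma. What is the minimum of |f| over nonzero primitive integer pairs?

descent: ρ → (14,15,-10)  [lands on river]
river: ρ → (-10,25,4)
river: ρ → (4,23,-16)
river: ρ → (-16,9,11)
river: ρ → (11,13,-14)
river: ρ → (-14,15,10)
river: ρ → (10,25,-4)
river: ρ → (-4,23,16)
river: ρ → (16,9,-11)
river: ρ → (-11,13,14)
closes: descent 1, river 10
min |a| on river = 4

4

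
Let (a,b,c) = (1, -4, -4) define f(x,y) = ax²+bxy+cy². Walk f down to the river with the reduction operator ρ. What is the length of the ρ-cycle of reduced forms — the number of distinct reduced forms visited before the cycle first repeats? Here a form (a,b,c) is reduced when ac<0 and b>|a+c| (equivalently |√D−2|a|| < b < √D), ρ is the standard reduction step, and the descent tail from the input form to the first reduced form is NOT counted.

D = 32, ⌊√D⌋ = 5
descent: ρ → (-4,4,1)  [lands on river]
river: ρ → (1,4,-4)
ρ-cycle length = 2 (tail of 1 descent step not counted)

2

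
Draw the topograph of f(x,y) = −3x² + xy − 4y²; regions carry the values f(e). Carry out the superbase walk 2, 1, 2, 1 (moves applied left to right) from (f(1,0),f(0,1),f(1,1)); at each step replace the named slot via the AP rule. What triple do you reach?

start (-3,-4,-6) = (f(1,0),f(0,1),f(1,1))
replace slot 2: 2·((-3)+(-6)) − (-4) = -14 → (-3,-14,-6)
replace slot 1: 2·((-14)+(-6)) − (-3) = -37 → (-37,-14,-6)
replace slot 2: 2·((-37)+(-6)) − (-14) = -72 → (-37,-72,-6)
replace slot 1: 2·((-72)+(-6)) − (-37) = -119 → (-119,-72,-6)

-119,-72,-6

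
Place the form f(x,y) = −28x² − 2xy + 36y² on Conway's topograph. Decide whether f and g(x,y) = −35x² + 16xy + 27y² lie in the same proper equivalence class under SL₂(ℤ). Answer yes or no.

D₁ = 4036, D₂ = 4036
river cycle of f (length 10): (-28, 54, 10), (10, 46, -48), (-48, 50, 8), (8, 62, -6), (-6, 58, 28), (28, 54, -10), (-10, 46, 48), (48, 50, -8), (-8, 62, 6), (6, 58, -28)
river cycle of g (length 14): (27, 38, -24), (-24, 58, 7), (7, 54, -40), (-40, 26, 21), (21, 58, -8), (-8, 54, 35), (35, 16, -27), (-27, 38, 24), (24, 58, -7), (-7, 54, 40), … (4 more)
cycles differ ⇒ inequivalent

no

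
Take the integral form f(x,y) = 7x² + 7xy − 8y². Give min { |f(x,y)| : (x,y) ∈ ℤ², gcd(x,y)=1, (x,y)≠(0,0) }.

river: ρ → (-8,9,6)
river: ρ → (6,15,-2)
river: ρ → (-2,13,13)
river: ρ → (13,13,-2)
river: ρ → (-2,15,6)
river: ρ → (6,9,-8)
river: ρ → (-8,7,7)
river: ρ → (7,7,-8)
closes: descent 0, river 8
min |a| on river = 2

2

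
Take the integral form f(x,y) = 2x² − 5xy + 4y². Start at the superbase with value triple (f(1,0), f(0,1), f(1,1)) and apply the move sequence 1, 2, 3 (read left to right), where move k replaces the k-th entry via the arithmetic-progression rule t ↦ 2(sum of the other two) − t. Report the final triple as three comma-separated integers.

start (2,4,1) = (f(1,0),f(0,1),f(1,1))
replace slot 1: 2·(4+1) − 2 = 8 → (8,4,1)
replace slot 2: 2·(8+1) − 4 = 14 → (8,14,1)
replace slot 3: 2·(8+14) − 1 = 43 → (8,14,43)

8,14,43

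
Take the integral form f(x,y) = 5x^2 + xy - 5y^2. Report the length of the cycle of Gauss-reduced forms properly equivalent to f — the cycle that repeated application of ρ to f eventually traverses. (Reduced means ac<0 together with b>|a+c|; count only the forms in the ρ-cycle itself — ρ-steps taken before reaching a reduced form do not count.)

D = 101, ⌊√D⌋ = 10
river: ρ → (-5,9,1)
river: ρ → (1,9,-5)
river: ρ → (-5,1,5)
river: ρ → (5,9,-1)
river: ρ → (-1,9,5)
river: ρ → (5,1,-5)
ρ-cycle length = 6 (tail of 0 descent steps not counted)

6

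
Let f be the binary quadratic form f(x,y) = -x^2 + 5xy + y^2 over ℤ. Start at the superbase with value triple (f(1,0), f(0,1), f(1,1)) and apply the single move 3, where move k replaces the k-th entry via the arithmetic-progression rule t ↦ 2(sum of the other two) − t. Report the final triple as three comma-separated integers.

start (-1,1,5) = (f(1,0),f(0,1),f(1,1))
replace slot 3: 2·((-1)+1) − 5 = -5 → (-1,1,-5)

-1,1,-5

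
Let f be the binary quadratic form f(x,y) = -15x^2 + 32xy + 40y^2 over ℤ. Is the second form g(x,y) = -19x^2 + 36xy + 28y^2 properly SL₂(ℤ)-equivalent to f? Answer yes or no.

D₁ = 3424, D₂ = 3424
river cycle of f (length 26): (40, 48, -7), (-7, 50, 33), (33, 16, -24), (-24, 32, 25), (25, 18, -31), (-31, 44, 12), (12, 52, -15), (-15, 38, 33), (33, 28, -20), (-20, 52, 9), … (16 more)
river cycle of g (length 26): (28, 20, -27), (-27, 34, 21), (21, 50, -11), (-11, 38, 45), (45, 52, -4), (-4, 52, 45), (45, 38, -11), (-11, 50, 21), (21, 34, -27), (-27, 20, 28), … (16 more)
cycles differ ⇒ inequivalent

no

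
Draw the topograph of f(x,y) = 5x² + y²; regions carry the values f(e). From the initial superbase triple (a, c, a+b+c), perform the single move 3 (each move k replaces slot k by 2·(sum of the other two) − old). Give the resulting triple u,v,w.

start (5,1,6) = (f(1,0),f(0,1),f(1,1))
replace slot 3: 2·(5+1) − 6 = 6 → (5,1,6)

5,1,6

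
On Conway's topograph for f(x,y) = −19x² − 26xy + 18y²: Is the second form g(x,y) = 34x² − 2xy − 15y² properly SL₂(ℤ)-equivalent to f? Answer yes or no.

D₁ = 2044, D₂ = 2044
river cycle of f (length 20): (18, 26, -19), (-19, 12, 25), (25, 38, -6), (-6, 34, 37), (37, 40, -3), (-3, 44, 9), (9, 28, -35), (-35, 42, 2), (2, 42, -35), (-35, 28, 9), … (10 more)
river cycle of g (length 24): (-15, 32, 17), (17, 36, -11), (-11, 30, 26), (26, 22, -15), (-15, 38, 10), (10, 42, -7), (-7, 42, 10), (10, 38, -15), (-15, 22, 26), (26, 30, -11), … (14 more)
cycles differ ⇒ inequivalent

no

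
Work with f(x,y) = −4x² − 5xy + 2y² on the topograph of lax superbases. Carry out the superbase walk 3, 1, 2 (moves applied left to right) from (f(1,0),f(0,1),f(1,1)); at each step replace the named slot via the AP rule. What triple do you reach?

start (-4,2,-7) = (f(1,0),f(0,1),f(1,1))
replace slot 3: 2·((-4)+2) − (-7) = 3 → (-4,2,3)
replace slot 1: 2·(2+3) − (-4) = 14 → (14,2,3)
replace slot 2: 2·(14+3) − 2 = 32 → (14,32,3)

14,32,3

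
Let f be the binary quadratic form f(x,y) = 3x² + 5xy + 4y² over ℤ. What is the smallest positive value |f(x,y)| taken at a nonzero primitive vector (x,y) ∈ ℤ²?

translate: b→-1 (≡5 mod 6), so (3,5,4)→(3,-1,2)
flip: (3,-1,2)→(2,1,3)
reduced (well bottom): (2,1,3) with a≤c, −a<b≤a
well minimum = a = 2

2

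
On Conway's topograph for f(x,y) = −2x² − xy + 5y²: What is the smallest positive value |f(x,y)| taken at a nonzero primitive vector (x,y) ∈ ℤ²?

descent: ρ → (5,1,-2)
descent: ρ → (-2,3,4)  [lands on river]
river: ρ → (4,5,-1)
river: ρ → (-1,5,4)
river: ρ → (4,3,-2)
river: ρ → (-2,5,2)
river: ρ → (2,3,-4)
river: ρ → (-4,5,1)
river: ρ → (1,5,-4)
river: ρ → (-4,3,2)
river: ρ → (2,5,-2)
closes: descent 2, river 10
min |a| on river = 1

1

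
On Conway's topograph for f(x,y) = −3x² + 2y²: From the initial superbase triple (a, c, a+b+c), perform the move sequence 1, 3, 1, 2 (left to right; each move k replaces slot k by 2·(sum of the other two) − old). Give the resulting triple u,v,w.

start (-3,2,-1) = (f(1,0),f(0,1),f(1,1))
replace slot 1: 2·(2+(-1)) − (-3) = 5 → (5,2,-1)
replace slot 3: 2·(5+2) − (-1) = 15 → (5,2,15)
replace slot 1: 2·(2+15) − 5 = 29 → (29,2,15)
replace slot 2: 2·(29+15) − 2 = 86 → (29,86,15)

29,86,15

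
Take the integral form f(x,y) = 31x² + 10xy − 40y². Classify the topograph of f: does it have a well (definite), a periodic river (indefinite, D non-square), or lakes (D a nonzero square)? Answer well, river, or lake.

D = b²−4ac = 10² − 4·31·(-40) = 5060
D > 0 non-square ⇒ indefinite ⇒ periodic river

river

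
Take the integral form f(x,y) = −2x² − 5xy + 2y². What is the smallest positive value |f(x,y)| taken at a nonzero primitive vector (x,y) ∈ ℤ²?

descent: ρ → (2,5,-2)  [lands on river]
river: ρ → (-2,3,4)
river: ρ → (4,5,-1)
river: ρ → (-1,5,4)
river: ρ → (4,3,-2)
river: ρ → (-2,5,2)
river: ρ → (2,3,-4)
river: ρ → (-4,5,1)
river: ρ → (1,5,-4)
river: ρ → (-4,3,2)
closes: descent 1, river 10
min |a| on river = 1

1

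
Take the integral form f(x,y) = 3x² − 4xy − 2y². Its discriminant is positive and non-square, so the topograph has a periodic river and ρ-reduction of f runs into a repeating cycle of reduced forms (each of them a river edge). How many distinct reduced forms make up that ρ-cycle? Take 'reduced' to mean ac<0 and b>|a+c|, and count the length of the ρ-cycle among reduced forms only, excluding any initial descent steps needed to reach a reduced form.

D = 40, ⌊√D⌋ = 6
descent: ρ → (-2,4,3)  [lands on river]
river: ρ → (3,2,-3)
river: ρ → (-3,4,2)
river: ρ → (2,4,-3)
river: ρ → (-3,2,3)
river: ρ → (3,4,-2)
ρ-cycle length = 6 (tail of 1 descent step not counted)

6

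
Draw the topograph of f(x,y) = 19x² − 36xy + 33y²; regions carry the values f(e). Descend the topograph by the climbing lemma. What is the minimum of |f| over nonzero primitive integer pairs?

translate: b→2 (≡-36 mod 38), so (19,-36,33)→(19,2,16)
flip: (19,2,16)→(16,-2,19)
reduced (well bottom): (16,-2,19) with a≤c, −a<b≤a
well minimum = a = 16

16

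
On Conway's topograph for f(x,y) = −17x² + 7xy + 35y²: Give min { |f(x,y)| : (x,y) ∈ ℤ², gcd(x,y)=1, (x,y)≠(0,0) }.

descent: ρ → (35,-7,-17)
descent: ρ → (-17,41,11)  [lands on river]
river: ρ → (11,47,-5)
river: ρ → (-5,43,29)
river: ρ → (29,15,-19)
river: ρ → (-19,23,25)
river: ρ → (25,27,-17)
closes: descent 2, river 6
min |a| on river = 5

5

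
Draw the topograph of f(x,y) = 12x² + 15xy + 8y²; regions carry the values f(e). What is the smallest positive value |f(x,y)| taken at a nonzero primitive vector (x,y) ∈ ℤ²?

translate: b→-9 (≡15 mod 24), so (12,15,8)→(12,-9,5)
flip: (12,-9,5)→(5,9,12)
translate: b→-1 (≡9 mod 10), so (5,9,12)→(5,-1,8)
reduced (well bottom): (5,-1,8) with a≤c, −a<b≤a
well minimum = a = 5

5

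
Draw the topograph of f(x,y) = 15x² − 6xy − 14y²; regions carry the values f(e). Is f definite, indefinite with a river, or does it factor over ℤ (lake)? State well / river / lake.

D = b²−4ac = (-6)² − 4·15·(-14) = 876
D > 0 non-square ⇒ indefinite ⇒ periodic river

river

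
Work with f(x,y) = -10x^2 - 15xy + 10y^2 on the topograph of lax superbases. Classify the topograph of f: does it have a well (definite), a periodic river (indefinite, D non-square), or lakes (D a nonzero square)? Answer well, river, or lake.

D = b²−4ac = (-15)² − 4·(-10)·10 = 625
D = 25² is a perfect square ⇒ form factors over ℤ ⇒ lakes

lake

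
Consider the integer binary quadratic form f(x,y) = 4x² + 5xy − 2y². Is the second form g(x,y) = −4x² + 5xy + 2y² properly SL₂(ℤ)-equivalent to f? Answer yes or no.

D₁ = 57, D₂ = 57
river cycle of f (length 6): (-2, 7, 1), (1, 7, -2), (-2, 5, 4), (4, 3, -3), (-3, 3, 4), (4, 5, -2)
river cycle of g (length 6): (2, 7, -1), (-1, 7, 2), (2, 5, -4), (-4, 3, 3), (3, 3, -4), (-4, 5, 2)
cycles differ ⇒ inequivalent

no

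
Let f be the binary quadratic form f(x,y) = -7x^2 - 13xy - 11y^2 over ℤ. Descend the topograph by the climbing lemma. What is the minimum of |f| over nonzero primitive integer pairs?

translate: b→-1 (≡13 mod 14), so (7,13,11)→(7,-1,5)
flip: (7,-1,5)→(5,1,7)
reduced (well bottom): (5,1,7) with a≤c, −a<b≤a
well minimum |f| = |-5| = 5 (negative-definite)

5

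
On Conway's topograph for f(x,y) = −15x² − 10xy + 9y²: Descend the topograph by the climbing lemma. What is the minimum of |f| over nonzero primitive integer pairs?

descent: ρ → (9,10,-15)  [lands on river]
river: ρ → (-15,20,4)
river: ρ → (4,20,-15)
river: ρ → (-15,10,9)
river: ρ → (9,8,-16)
river: ρ → (-16,24,1)
river: ρ → (1,24,-16)
river: ρ → (-16,8,9)
closes: descent 1, river 8
min |a| on river = 1

1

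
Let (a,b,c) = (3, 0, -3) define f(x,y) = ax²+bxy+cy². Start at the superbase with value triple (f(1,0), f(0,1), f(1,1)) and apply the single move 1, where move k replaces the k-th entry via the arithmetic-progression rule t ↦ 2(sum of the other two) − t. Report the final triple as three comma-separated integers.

start (3,-3,0) = (f(1,0),f(0,1),f(1,1))
replace slot 1: 2·((-3)+0) − 3 = -9 → (-9,-3,0)

-9,-3,0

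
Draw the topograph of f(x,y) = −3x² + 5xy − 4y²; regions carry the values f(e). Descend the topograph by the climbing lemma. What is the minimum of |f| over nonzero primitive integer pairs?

translate: b→1 (≡-5 mod 6), so (3,-5,4)→(3,1,2)
flip: (3,1,2)→(2,-1,3)
reduced (well bottom): (2,-1,3) with a≤c, −a<b≤a
well minimum |f| = |-2| = 2 (negative-definite)

2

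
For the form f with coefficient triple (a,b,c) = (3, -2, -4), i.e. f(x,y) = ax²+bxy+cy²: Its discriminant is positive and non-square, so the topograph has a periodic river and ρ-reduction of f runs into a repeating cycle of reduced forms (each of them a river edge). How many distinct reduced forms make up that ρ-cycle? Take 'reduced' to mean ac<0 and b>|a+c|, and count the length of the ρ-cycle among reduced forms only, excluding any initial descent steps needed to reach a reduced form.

D = 52, ⌊√D⌋ = 7
descent: ρ → (-4,2,3)  [lands on river]
river: ρ → (3,4,-3)
river: ρ → (-3,2,4)
river: ρ → (4,6,-1)
river: ρ → (-1,6,4)
river: ρ → (4,2,-3)
river: ρ → (-3,4,3)
river: ρ → (3,2,-4)
river: ρ → (-4,6,1)
river: ρ → (1,6,-4)
ρ-cycle length = 10 (tail of 1 descent step not counted)

10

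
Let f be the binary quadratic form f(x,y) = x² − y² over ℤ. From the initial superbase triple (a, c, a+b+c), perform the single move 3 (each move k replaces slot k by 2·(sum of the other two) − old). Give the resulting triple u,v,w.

start (1,-1,0) = (f(1,0),f(0,1),f(1,1))
replace slot 3: 2·(1+(-1)) − 0 = 0 → (1,-1,0)

1,-1,0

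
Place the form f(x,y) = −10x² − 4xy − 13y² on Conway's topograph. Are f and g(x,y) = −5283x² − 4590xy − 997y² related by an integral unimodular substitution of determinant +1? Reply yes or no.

D₁ = -504, D₂ = -504
f is negative-definite; reduce −f:
−f: reduced (well bottom): (10,4,13) with a≤c, −a<b≤a
flip sign back: reduced form of f is (-10,-4,-13)
g is negative-definite; reduce −g:
−g: flip: (5283,4590,997)→(997,-4590,5283)
−g: translate: b→-602 (≡-4590 mod 1994), so (997,-4590,5283)→(997,-602,91)
−g: flip: (997,-602,91)→(91,602,997)
−g: translate: b→56 (≡602 mod 182), so (91,602,997)→(91,56,10)
−g: flip: (91,56,10)→(10,-56,91)
−g: translate: b→4 (≡-56 mod 20), so (10,-56,91)→(10,4,13)
−g: reduced (well bottom): (10,4,13) with a≤c, −a<b≤a
flip sign back: reduced form of g is (-10,-4,-13)
reduced forms (-10, -4, -13) vs (-10, -4, -13) ⇒ equivalent

yes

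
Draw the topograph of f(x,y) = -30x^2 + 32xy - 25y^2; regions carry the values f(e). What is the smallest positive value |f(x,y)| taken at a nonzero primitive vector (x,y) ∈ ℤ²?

translate: b→28 (≡-32 mod 60), so (30,-32,25)→(30,28,23)
flip: (30,28,23)→(23,-28,30)
translate: b→18 (≡-28 mod 46), so (23,-28,30)→(23,18,25)
reduced (well bottom): (23,18,25) with a≤c, −a<b≤a
well minimum |f| = |-23| = 23 (negative-definite)

23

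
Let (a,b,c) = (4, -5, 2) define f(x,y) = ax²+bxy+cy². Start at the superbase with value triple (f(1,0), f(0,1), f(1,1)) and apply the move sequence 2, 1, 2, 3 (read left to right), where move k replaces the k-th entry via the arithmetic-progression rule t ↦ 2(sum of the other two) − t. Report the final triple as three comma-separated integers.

start (4,2,1) = (f(1,0),f(0,1),f(1,1))
replace slot 2: 2·(4+1) − 2 = 8 → (4,8,1)
replace slot 1: 2·(8+1) − 4 = 14 → (14,8,1)
replace slot 2: 2·(14+1) − 8 = 22 → (14,22,1)
replace slot 3: 2·(14+22) − 1 = 71 → (14,22,71)

14,22,71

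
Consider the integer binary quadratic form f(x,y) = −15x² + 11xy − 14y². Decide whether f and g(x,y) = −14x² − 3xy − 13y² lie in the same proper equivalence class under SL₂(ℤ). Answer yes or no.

D₁ = -719, D₂ = -719
f is negative-definite; reduce −f:
−f: flip: (15,-11,14)→(14,11,15)
−f: reduced (well bottom): (14,11,15) with a≤c, −a<b≤a
flip sign back: reduced form of f is (-14,-11,-15)
g is negative-definite; reduce −g:
−g: flip: (14,3,13)→(13,-3,14)
−g: reduced (well bottom): (13,-3,14) with a≤c, −a<b≤a
flip sign back: reduced form of g is (-13,3,-14)
reduced forms (-14, -11, -15) vs (-13, 3, -14) ⇒ inequivalent

no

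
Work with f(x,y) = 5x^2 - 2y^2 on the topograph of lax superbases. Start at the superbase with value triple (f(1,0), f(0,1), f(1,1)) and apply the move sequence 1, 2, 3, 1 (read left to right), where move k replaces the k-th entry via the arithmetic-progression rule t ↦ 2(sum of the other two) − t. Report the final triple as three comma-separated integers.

start (5,-2,3) = (f(1,0),f(0,1),f(1,1))
replace slot 1: 2·((-2)+3) − 5 = -3 → (-3,-2,3)
replace slot 2: 2·((-3)+3) − (-2) = 2 → (-3,2,3)
replace slot 3: 2·((-3)+2) − 3 = -5 → (-3,2,-5)
replace slot 1: 2·(2+(-5)) − (-3) = -3 → (-3,2,-5)

-3,2,-5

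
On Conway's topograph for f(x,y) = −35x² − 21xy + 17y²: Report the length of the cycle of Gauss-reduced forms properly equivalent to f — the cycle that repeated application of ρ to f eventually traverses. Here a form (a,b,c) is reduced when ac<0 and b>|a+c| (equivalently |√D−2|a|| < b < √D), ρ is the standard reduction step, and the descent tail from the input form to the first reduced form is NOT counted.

D = 2821, ⌊√D⌋ = 53
descent: ρ → (17,21,-35)  [lands on river]
river: ρ → (-35,49,3)
river: ρ → (3,53,-1)
river: ρ → (-1,53,3)
river: ρ → (3,49,-35)
river: ρ → (-35,21,17)
river: ρ → (17,47,-9)
river: ρ → (-9,43,27)
river: ρ → (27,11,-25)
river: ρ → (-25,39,13)
river: ρ → (13,39,-25)
river: ρ → (-25,11,27)
river: ρ → (27,43,-9)
river: ρ → (-9,47,17)
ρ-cycle length = 14 (tail of 1 descent step not counted)

14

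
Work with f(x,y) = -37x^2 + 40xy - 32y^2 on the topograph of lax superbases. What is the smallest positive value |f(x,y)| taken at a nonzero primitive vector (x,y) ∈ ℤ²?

translate: b→34 (≡-40 mod 74), so (37,-40,32)→(37,34,29)
flip: (37,34,29)→(29,-34,37)
translate: b→24 (≡-34 mod 58), so (29,-34,37)→(29,24,32)
reduced (well bottom): (29,24,32) with a≤c, −a<b≤a
well minimum |f| = |-29| = 29 (negative-definite)

29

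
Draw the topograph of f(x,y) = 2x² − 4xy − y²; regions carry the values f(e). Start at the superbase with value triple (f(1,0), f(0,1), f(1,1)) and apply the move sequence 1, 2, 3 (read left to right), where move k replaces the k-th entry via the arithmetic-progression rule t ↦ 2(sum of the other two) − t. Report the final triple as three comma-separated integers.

start (2,-1,-3) = (f(1,0),f(0,1),f(1,1))
replace slot 1: 2·((-1)+(-3)) − 2 = -10 → (-10,-1,-3)
replace slot 2: 2·((-10)+(-3)) − (-1) = -25 → (-10,-25,-3)
replace slot 3: 2·((-10)+(-25)) − (-3) = -67 → (-10,-25,-67)

-10,-25,-67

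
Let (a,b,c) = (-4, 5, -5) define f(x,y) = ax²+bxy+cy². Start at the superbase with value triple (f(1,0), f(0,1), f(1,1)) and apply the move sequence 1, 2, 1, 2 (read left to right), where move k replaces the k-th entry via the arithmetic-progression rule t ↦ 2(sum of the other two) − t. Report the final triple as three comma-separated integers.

start (-4,-5,-4) = (f(1,0),f(0,1),f(1,1))
replace slot 1: 2·((-5)+(-4)) − (-4) = -14 → (-14,-5,-4)
replace slot 2: 2·((-14)+(-4)) − (-5) = -31 → (-14,-31,-4)
replace slot 1: 2·((-31)+(-4)) − (-14) = -56 → (-56,-31,-4)
replace slot 2: 2·((-56)+(-4)) − (-31) = -89 → (-56,-89,-4)

-56,-89,-4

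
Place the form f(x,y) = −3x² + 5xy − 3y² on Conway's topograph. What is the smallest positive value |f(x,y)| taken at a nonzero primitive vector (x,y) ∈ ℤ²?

translate: b→1 (≡-5 mod 6), so (3,-5,3)→(3,1,1)
flip: (3,1,1)→(1,-1,3)
translate: b→1 (≡-1 mod 2), so (1,-1,3)→(1,1,3)
reduced (well bottom): (1,1,3) with a≤c, −a<b≤a
well minimum |f| = |-1| = 1 (negative-definite)

1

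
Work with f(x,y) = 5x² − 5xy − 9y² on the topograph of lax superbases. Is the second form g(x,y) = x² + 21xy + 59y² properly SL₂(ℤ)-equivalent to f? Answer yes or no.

D₁ = 205, D₂ = 205
river cycle of f (length 4): (-9, 5, 5), (5, 5, -9), (-9, 13, 1), (1, 13, -9)
river cycle of g (length 4): (1, 13, -9), (-9, 5, 5), (5, 5, -9), (-9, 13, 1)
cycles coincide ⇒ equivalent

yes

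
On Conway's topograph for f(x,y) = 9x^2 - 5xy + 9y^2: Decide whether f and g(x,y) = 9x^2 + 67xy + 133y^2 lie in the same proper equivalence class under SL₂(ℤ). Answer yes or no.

D₁ = -299, D₂ = -299
f: flip: (9,-5,9)→(9,5,9)
f: reduced (well bottom): (9,5,9) with a≤c, −a<b≤a
g: translate: b→-5 (≡67 mod 18), so (9,67,133)→(9,-5,9)
g: flip: (9,-5,9)→(9,5,9)
g: reduced (well bottom): (9,5,9) with a≤c, −a<b≤a
reduced forms (9, 5, 9) vs (9, 5, 9) ⇒ equivalent

yes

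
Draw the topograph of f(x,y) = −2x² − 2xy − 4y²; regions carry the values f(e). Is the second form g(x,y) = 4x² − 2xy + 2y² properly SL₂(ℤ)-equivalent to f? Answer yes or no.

D₁ = -28, D₂ = -28
f is negative-definite; reduce −f:
−f: reduced (well bottom): (2,2,4) with a≤c, −a<b≤a
flip sign back: reduced form of f is (-2,-2,-4)
g: flip: (4,-2,2)→(2,2,4)
g: reduced (well bottom): (2,2,4) with a≤c, −a<b≤a
reduced forms (-2, -2, -4) vs (2, 2, 4) ⇒ inequivalent

no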